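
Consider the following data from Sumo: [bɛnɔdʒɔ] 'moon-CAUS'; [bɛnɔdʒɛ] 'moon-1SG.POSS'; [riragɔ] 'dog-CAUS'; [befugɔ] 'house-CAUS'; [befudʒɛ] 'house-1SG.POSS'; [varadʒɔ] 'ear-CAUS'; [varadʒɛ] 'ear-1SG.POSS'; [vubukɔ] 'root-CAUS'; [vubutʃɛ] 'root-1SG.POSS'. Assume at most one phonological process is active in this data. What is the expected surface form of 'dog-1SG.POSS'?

[riradʒɛ]

In [befugɔ] and [befudʒɛ] the final segment of 'house' alternates: [g] ~ [dʒ].
The stem 'moon' ([bɛnɔdʒɔ], [bɛnɔdʒɛ]) shows [dʒ] unchanged in both environments, so [dʒ] cannot be basic with [g] derived before the CAUS suffix.
So /g/ is underlying, and a rule of palatalization before a front vowel — /k/ and /g/ become palato-alveolar [tʃ] and [dʒ] before a front vowel — gives [dʒ].
The one attested form of 'dog', [riragɔ], shows underlying /rirag/. Applying the same rule before a front vowel gives [riradʒɛ].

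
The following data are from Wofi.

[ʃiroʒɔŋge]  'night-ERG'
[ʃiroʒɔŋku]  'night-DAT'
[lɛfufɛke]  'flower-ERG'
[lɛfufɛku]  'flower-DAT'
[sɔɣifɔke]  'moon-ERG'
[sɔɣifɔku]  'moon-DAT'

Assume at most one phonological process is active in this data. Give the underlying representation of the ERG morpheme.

The ERG suffix surfaces as [-ge] and [-ke], depending on the final segment of the stem.
The DAT suffix, which begins with [k], is invariant after every stem; so [k] is not altered by any rule here.
The ERG suffix is therefore /-ge/ underlyingly, with post-vocalic devoicing: voiced stops become voiceless after a vowel.

/-ge/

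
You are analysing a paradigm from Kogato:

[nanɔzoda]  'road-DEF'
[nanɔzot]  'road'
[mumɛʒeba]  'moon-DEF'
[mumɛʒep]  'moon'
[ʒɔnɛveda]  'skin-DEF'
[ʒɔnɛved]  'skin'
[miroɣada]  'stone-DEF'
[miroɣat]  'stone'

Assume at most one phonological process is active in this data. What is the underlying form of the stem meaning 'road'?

/nanɔzot/

'road' shows [d] ~ [t] at the end of the stem ([nanɔzoda] vs [nanɔzot]).
If /d/ were underlying and a rule turned it into [t] in isolation, 'skin' would also alternate; but it has [d] in both [ʒɔnɛveda] and [ʒɔnɛved].
Therefore /t/ is basic and [d] is derived by intervocalic voicing (voiceless stops become voiced between vowels).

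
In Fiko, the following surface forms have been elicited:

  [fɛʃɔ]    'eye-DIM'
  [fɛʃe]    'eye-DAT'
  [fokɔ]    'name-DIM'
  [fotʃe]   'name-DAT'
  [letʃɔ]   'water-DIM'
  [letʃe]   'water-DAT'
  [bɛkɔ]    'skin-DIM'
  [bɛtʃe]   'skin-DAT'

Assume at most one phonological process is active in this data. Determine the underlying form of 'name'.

/fok/

The root 'name' surfaces as [fokɔ] and [fotʃe], with a stem-final [k] ~ [tʃ] alternation.
Compare 'water', with invariant [tʃ] in [letʃɔ] and [letʃe]: an analysis with underlying /tʃ/ and a rule producing [k] before the DIM suffix would wrongly predict alternation here too.
The underlying segment must be /k/; /k/ becomes palato-alveolar [tʃ] before a front vowel, yielding [tʃ] there.
Hence 'name' is /fok/ underlyingly.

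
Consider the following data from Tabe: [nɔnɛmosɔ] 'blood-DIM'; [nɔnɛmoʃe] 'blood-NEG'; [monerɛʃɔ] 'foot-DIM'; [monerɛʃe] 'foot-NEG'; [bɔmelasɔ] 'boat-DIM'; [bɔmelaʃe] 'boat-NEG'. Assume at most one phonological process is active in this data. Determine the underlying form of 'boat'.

In [bɔmelasɔ] and [bɔmelaʃe] the final segment of 'boat' alternates: [s] ~ [ʃ].
Compare 'foot', with invariant [ʃ] in [monerɛʃɔ] and [monerɛʃe]: an analysis with underlying /ʃ/ and a rule producing [s] before the DIM suffix would wrongly predict alternation here too.
The alternation reflects palatalization before a front vowel: /s/ becomes palato-alveolar [ʃ] before a front vowel. /s/ is underlying.

/bɔmelas/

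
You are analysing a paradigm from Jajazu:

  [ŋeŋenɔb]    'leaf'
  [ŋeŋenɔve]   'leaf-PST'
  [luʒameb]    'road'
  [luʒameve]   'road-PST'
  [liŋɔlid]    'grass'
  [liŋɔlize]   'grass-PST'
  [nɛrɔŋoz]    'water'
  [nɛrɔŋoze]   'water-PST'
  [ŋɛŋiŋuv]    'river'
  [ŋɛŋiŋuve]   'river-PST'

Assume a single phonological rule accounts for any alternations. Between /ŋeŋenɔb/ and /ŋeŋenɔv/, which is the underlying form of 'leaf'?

'leaf' shows [b] ~ [v] at the end of the stem ([ŋeŋenɔb] vs [ŋeŋenɔve]).
If /v/ were underlying and a rule turned it into [b] in isolation, 'river' would also alternate; but it has [v] in both [ŋɛŋiŋuv] and [ŋɛŋiŋuve].
So /b/ is underlying, and a rule of intervocalic spirantization — voiced stops become fricatives between vowels — gives [v].

/ŋeŋenɔb/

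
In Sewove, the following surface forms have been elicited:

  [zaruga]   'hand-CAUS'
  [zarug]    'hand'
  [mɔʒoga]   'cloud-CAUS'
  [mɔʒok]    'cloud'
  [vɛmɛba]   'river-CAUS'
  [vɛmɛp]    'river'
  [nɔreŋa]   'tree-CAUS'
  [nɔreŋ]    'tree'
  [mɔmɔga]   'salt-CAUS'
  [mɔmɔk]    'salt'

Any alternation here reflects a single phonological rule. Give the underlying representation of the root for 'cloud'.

'cloud' shows [g] ~ [k] at the end of the stem ([mɔʒoga] vs [mɔʒok]).
Compare 'hand', with invariant [g] in [zaruga] and [zarug]: an analysis with underlying /g/ and a rule producing [k] in isolation would wrongly predict alternation here too.
The alternation reflects intervocalic voicing: voiceless stops become voiced between vowels. /k/ is underlying.

/mɔʒok/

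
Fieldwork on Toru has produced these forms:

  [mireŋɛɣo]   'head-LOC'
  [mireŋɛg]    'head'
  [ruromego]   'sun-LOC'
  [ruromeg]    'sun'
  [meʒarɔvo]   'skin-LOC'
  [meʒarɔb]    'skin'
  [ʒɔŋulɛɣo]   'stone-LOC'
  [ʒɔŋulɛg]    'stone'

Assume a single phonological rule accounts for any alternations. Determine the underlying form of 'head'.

In [mireŋɛɣo] and [mireŋɛg] the final segment of 'head' alternates: [ɣ] ~ [g].
But 'sun' keeps [g] in both environments ([ruromego], [ruromeg]), so there is no rule changing /g/ to [ɣ] before the LOC suffix.
So /ɣ/ is underlying, and a rule of word-final hardening — voiced fricatives become stops word-finally — gives [g].
Hence 'head' is /mireŋɛɣ/ underlyingly.

/mireŋɛɣ/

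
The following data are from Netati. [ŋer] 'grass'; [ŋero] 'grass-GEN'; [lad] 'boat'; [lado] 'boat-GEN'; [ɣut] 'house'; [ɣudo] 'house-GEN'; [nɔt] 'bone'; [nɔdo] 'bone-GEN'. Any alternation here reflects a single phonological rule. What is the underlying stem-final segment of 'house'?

/t/

The stem for 'house' ends in [t] in [ɣut] but [d] in [ɣudo].
But 'boat' keeps [d] in both environments ([lad], [lado]), so there is no rule changing /d/ to [t] in isolation.
Therefore /t/ is basic and [d] is derived by intervocalic voicing (voiceless stops become voiced between vowels).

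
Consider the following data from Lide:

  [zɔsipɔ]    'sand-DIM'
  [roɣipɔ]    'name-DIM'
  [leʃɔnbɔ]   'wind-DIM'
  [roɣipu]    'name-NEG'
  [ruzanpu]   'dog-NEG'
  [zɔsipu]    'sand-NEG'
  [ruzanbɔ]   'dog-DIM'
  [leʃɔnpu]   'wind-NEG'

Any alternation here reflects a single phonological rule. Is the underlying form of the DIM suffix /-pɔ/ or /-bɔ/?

/-bɔ/

The DIM morpheme has two allomorphs, [-bɔ] and [-pɔ].
The NEG suffix, which begins with [p], is invariant after every stem; so [p] is not altered by any rule here.
So the underlying form is /-bɔ/, and voiced stops become voiceless after a vowel.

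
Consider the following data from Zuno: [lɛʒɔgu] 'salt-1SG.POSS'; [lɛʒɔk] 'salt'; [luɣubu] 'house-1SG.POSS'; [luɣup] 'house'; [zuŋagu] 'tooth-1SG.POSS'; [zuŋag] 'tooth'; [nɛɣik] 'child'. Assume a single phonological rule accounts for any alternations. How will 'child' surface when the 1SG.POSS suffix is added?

'salt' shows [g] ~ [k] at the end of the stem ([lɛʒɔgu] vs [lɛʒɔk]).
But 'tooth' keeps [g] in both environments ([zuŋagu], [zuŋag]), so there is no rule changing /g/ to [k] in isolation.
Therefore /k/ is basic and [g] is derived by intervocalic voicing (voiceless stops become voiced between vowels).
The one attested form of 'child', [nɛɣik], shows underlying /nɛɣik/. Applying the same rule between vowels gives [nɛɣigu].

[nɛɣigu]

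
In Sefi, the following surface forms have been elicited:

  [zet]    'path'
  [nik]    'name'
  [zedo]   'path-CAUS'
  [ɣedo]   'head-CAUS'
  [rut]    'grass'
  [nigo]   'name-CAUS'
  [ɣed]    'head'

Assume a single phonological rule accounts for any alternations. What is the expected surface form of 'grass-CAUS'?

[rudo]

The stem for 'path' ends in [t] in [zet] but [d] in [zedo].
Compare 'head', with invariant [d] in [ɣed] and [ɣedo]: an analysis with underlying /d/ and a rule producing [t] in isolation would wrongly predict alternation here too.
The alternation reflects intervocalic voicing: voiceless stops become voiced between vowels. /t/ is underlying.
From [rut] the stem 'grass' is /rut/; between vowels this yields [rudo].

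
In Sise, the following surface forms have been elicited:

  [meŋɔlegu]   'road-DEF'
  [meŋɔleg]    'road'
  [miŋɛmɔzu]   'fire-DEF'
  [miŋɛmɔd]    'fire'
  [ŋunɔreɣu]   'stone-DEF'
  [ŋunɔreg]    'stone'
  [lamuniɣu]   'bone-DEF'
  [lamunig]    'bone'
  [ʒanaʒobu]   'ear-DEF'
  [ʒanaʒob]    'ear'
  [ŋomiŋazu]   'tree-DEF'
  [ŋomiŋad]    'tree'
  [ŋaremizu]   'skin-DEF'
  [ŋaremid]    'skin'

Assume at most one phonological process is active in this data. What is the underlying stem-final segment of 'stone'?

The root 'stone' surfaces as [ŋunɔreɣu] and [ŋunɔreg], with a stem-final [ɣ] ~ [g] alternation.
If /g/ were underlying and a rule turned it into [ɣ] before the DEF suffix, 'road' would also alternate; but it has [g] in both [meŋɔlegu] and [meŋɔleg].
The underlying segment must be /ɣ/; voiced fricatives become stops word-finally, yielding [g] there.

/ɣ/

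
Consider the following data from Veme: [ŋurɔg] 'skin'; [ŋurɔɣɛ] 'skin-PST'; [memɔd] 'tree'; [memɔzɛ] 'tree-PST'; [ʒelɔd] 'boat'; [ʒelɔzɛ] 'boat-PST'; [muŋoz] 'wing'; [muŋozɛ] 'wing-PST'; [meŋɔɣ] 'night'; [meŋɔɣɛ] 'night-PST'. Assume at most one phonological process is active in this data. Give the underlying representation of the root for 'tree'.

The root 'tree' surfaces as [memɔd] and [memɔzɛ], with a stem-final [d] ~ [z] alternation.
Compare 'wing', with invariant [z] in [muŋoz] and [muŋozɛ]: an analysis with underlying /z/ and a rule producing [d] in isolation would wrongly predict alternation here too.
So /d/ is underlying, and a rule of intervocalic spirantization — voiced stops become fricatives between vowels — gives [z].
So 'tree' = /memɔd/.

/memɔd/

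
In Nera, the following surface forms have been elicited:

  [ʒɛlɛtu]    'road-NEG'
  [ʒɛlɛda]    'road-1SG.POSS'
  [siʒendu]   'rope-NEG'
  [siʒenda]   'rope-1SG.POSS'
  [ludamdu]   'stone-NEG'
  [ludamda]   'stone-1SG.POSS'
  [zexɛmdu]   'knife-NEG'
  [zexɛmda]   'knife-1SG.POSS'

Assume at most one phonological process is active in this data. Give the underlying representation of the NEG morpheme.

/-tu/

The NEG morpheme has two allomorphs, [-du] and [-tu].
The 1SG.POSS suffix, which begins with [d], is invariant after every stem; so [d] is not altered by any rule here.
So the underlying form is /-tu/, and voiceless stops become voiced after a nasal.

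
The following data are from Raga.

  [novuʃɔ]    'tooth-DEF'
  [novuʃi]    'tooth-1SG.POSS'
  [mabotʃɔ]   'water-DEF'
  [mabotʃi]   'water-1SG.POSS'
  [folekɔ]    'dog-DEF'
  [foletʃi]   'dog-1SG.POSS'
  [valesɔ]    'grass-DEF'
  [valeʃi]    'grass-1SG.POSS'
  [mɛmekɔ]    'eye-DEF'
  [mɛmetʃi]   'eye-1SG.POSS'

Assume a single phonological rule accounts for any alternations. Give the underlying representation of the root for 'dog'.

/folek/

In [folekɔ] and [foletʃi] the final segment of 'dog' alternates: [k] ~ [tʃ].
But 'water' keeps [tʃ] in both environments ([mabotʃɔ], [mabotʃi]), so there is no rule changing /tʃ/ to [k] before the DEF suffix.
Therefore /k/ is basic and [tʃ] is derived by palatalization before a front vowel (/k/ and /s/ become palato-alveolar [tʃ] and [ʃ] before a front vowel).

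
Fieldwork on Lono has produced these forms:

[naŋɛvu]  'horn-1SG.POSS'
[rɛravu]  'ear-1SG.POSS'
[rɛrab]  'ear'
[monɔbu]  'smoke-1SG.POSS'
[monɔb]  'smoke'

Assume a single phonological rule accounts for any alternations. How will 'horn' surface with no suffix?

[naŋɛb]

The stem for 'ear' ends in [v] in [rɛravu] but [b] in [rɛrab].
The stem 'smoke' ([monɔbu], [monɔb]) shows [b] unchanged in both environments, so [b] cannot be basic with [v] derived before the 1SG.POSS suffix.
The underlying segment must be /v/; voiced fricatives become stops word-finally, yielding [b] there.
The one attested form of 'horn', [naŋɛvu], shows underlying /naŋɛv/. Applying the same rule word-finally gives [naŋɛb].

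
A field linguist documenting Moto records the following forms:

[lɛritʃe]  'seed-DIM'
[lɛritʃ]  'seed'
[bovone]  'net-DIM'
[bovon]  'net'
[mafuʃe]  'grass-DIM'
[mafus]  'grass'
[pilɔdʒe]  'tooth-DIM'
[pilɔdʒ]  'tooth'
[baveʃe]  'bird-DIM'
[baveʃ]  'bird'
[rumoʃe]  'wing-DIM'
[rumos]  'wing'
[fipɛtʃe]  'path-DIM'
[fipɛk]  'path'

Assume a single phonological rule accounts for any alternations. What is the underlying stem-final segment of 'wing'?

/s/

The stem for 'wing' ends in [ʃ] in [rumoʃe] but [s] in [rumos].
If /ʃ/ were underlying and a rule turned it into [s] in isolation, 'bird' would also alternate; but it has [ʃ] in both [baveʃe] and [baveʃ].
So /s/ is underlying, and a rule of palatalization before a front vowel — /k/ and /s/ become palato-alveolar [tʃ] and [ʃ] before a front vowel — gives [ʃ].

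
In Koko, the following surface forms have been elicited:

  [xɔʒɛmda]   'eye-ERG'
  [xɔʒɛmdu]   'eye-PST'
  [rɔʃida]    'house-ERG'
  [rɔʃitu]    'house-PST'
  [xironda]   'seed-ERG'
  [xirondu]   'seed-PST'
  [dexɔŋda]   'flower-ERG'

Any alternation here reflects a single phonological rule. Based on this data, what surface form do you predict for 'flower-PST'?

[dexɔŋdu]

The PST suffix surfaces as [-du] and [-tu], depending on the final segment of the stem.
By contrast the ERG suffix keeps its initial [d] throughout — that segment must be underlying.
So the underlying form is /-tu/, and voiceless stops become voiced after a nasal.
After 'flower', which ends in a nasal, the suffix surfaces as [-du], giving [dexɔŋdu].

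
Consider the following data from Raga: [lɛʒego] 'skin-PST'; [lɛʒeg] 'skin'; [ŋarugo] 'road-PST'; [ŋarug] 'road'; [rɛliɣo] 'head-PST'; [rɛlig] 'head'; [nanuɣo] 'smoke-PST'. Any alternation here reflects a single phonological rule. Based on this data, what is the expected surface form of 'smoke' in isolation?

[nanug]

The stem for 'head' ends in [ɣ] in [rɛliɣo] but [g] in [rɛlig].
The stem 'skin' ([lɛʒego], [lɛʒeg]) shows [g] unchanged in both environments, so [g] cannot be basic with [ɣ] derived before the PST suffix.
Therefore /ɣ/ is basic and [g] is derived by word-final hardening (voiced fricatives become stops word-finally).
From [nanuɣo] the stem 'smoke' is /nanuɣ/; word-finally this yields [nanug].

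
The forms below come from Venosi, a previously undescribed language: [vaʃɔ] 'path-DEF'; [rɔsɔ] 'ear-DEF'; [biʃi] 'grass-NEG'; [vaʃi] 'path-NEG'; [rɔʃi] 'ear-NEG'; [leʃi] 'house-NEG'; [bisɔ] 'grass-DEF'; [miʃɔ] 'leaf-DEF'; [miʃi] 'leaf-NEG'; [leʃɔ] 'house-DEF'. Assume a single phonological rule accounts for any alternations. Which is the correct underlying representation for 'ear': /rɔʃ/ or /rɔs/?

/rɔs/

'ear' shows [ʃ] ~ [s] at the end of the stem ([rɔʃi] vs [rɔsɔ]).
But 'leaf' keeps [ʃ] in both environments ([miʃi], [miʃɔ]), so there is no rule changing /ʃ/ to [s] before the DEF suffix.
The underlying segment must be /s/; /s/ becomes palato-alveolar [ʃ] before a front vowel, yielding [ʃ] there.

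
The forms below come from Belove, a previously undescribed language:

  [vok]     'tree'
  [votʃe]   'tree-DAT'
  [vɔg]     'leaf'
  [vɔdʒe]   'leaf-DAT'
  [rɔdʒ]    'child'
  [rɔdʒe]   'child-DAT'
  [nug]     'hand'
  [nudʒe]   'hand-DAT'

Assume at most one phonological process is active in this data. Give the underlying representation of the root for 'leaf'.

In [vɔg] and [vɔdʒe] the final segment of 'leaf' alternates: [g] ~ [dʒ].
But 'child' keeps [dʒ] in both environments ([rɔdʒ], [rɔdʒe]), so there is no rule changing /dʒ/ to [g] in isolation.
Therefore /g/ is basic and [dʒ] is derived by palatalization before a front vowel (/k/ and /g/ become palato-alveolar [tʃ] and [dʒ] before a front vowel).

/vɔg/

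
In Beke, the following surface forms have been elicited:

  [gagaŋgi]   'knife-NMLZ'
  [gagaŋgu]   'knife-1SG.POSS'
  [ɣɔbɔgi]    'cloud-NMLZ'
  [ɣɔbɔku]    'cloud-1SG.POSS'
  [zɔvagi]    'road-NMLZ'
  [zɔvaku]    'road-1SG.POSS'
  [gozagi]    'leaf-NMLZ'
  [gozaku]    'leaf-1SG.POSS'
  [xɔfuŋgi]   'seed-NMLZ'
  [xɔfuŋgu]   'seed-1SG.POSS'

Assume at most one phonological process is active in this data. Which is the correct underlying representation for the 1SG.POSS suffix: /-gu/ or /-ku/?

/-ku/

The 1SG.POSS morpheme has two allomorphs, [-gu] and [-ku].
The NMLZ suffix, which begins with [g], is invariant after every stem; so [g] is not altered by any rule here.
So the underlying form is /-ku/, and voiceless stops become voiced after a nasal.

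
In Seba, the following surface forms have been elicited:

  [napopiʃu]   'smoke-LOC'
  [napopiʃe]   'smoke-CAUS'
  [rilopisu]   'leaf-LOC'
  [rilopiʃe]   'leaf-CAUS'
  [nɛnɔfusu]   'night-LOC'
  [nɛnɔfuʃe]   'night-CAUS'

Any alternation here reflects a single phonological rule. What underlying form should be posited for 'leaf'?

In [rilopisu] and [rilopiʃe] the final segment of 'leaf' alternates: [s] ~ [ʃ].
If /ʃ/ were underlying and a rule turned it into [s] before the LOC suffix, 'smoke' would also alternate; but it has [ʃ] in both [napopiʃu] and [napopiʃe].
The alternation reflects palatalization before a front vowel: /s/ becomes palato-alveolar [ʃ] before a front vowel. /s/ is underlying.

/rilopis/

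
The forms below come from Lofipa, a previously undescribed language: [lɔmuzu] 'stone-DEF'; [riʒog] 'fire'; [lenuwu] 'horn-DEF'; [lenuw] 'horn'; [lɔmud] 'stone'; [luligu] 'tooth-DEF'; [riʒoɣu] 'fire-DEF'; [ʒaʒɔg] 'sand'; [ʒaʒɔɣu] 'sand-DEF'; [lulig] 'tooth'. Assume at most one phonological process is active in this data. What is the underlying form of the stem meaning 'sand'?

In [ʒaʒɔɣu] and [ʒaʒɔg] the final segment of 'sand' alternates: [ɣ] ~ [g].
The stem 'tooth' ([luligu], [lulig]) shows [g] unchanged in both environments, so [g] cannot be basic with [ɣ] derived before the DEF suffix.
So /ɣ/ is underlying, and a rule of word-final hardening — voiced fricatives become stops word-finally — gives [g].
Hence 'sand' is /ʒaʒɔɣ/ underlyingly.

/ʒaʒɔɣ/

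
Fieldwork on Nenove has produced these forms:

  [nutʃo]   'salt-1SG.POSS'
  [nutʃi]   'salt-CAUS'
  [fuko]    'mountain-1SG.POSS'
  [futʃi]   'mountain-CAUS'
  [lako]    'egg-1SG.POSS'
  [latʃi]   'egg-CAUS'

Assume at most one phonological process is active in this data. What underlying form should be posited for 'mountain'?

/fuk/

'mountain' shows [k] ~ [tʃ] at the end of the stem ([fuko] vs [futʃi]).
The stem 'salt' ([nutʃo], [nutʃi]) shows [tʃ] unchanged in both environments, so [tʃ] cannot be basic with [k] derived before the 1SG.POSS suffix.
The alternation reflects palatalization before a front vowel: /k/ becomes palato-alveolar [tʃ] before a front vowel. /k/ is underlying.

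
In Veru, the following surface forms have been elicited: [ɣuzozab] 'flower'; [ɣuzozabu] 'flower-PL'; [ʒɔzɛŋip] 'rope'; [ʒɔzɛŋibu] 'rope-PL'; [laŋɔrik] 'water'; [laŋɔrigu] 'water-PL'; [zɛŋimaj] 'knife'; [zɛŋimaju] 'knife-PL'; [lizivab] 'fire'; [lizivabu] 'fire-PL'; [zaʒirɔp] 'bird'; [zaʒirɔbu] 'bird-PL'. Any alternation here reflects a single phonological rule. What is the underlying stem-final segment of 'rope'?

In [ʒɔzɛŋip] and [ʒɔzɛŋibu] the final segment of 'rope' alternates: [p] ~ [b].
The stem 'flower' ([ɣuzozab], [ɣuzozabu]) shows [b] unchanged in both environments, so [b] cannot be basic with [p] derived in isolation.
Therefore /p/ is basic and [b] is derived by intervocalic voicing (voiceless stops become voiced between vowels).

/p/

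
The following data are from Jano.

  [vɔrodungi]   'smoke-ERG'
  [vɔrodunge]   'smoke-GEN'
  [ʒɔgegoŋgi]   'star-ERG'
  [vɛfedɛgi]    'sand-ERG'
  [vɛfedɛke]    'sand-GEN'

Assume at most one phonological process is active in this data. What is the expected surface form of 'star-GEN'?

The GEN morpheme has two allomorphs, [-ge] and [-ke].
By contrast the ERG suffix keeps its initial [g] throughout — that segment must be underlying.
So the underlying form is /-ke/, and voiceless stops become voiced after a nasal.
After 'star', which ends in a nasal, the suffix surfaces as [-ge], giving [ʒɔgegoŋge].

[ʒɔgegoŋge]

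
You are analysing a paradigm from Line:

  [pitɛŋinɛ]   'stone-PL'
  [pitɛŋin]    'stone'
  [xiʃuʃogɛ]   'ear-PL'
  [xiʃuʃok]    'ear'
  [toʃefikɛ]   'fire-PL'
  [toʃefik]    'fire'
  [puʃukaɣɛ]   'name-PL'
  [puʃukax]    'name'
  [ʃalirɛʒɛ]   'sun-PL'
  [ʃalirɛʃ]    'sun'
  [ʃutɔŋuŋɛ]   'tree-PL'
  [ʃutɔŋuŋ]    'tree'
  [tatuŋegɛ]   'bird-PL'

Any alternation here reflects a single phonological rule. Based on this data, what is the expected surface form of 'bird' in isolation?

In [xiʃuʃogɛ] and [xiʃuʃok] the final segment of 'ear' alternates: [g] ~ [k].
Compare 'fire', with invariant [k] in [toʃefikɛ] and [toʃefik]: an analysis with underlying /k/ and a rule producing [g] before the PL suffix would wrongly predict alternation here too.
The underlying segment must be /g/; voiced obstruents become voiceless word-finally, yielding [k] there.
From [tatuŋegɛ] the stem 'bird' is /tatuŋeg/; word-finally this yields [tatuŋek].

[tatuŋek]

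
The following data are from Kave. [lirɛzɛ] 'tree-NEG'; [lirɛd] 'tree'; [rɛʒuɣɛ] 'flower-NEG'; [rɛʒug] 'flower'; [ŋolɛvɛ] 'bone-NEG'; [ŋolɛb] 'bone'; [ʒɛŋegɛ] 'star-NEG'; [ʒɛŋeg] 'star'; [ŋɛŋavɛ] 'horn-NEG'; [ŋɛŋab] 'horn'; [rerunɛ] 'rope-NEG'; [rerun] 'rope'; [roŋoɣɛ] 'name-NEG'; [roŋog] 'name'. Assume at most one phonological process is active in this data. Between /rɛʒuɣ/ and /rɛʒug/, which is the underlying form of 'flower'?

/rɛʒuɣ/

In [rɛʒuɣɛ] and [rɛʒug] the final segment of 'flower' alternates: [ɣ] ~ [g].
Compare 'star', with invariant [g] in [ʒɛŋegɛ] and [ʒɛŋeg]: an analysis with underlying /g/ and a rule producing [ɣ] before the NEG suffix would wrongly predict alternation here too.
So /ɣ/ is underlying, and a rule of word-final hardening — voiced fricatives become stops word-finally — gives [g].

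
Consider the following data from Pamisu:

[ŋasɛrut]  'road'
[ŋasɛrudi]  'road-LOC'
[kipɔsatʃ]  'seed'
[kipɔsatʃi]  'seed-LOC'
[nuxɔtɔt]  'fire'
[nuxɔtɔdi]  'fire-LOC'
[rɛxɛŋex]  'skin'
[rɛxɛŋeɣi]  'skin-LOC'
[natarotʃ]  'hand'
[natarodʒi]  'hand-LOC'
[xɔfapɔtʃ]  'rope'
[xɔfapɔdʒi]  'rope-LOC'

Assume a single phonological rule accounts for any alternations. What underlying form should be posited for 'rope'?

In [xɔfapɔtʃ] and [xɔfapɔdʒi] the final segment of 'rope' alternates: [tʃ] ~ [dʒ].
The stem 'seed' ([kipɔsatʃ], [kipɔsatʃi]) shows [tʃ] unchanged in both environments, so [tʃ] cannot be basic with [dʒ] derived before the LOC suffix.
Therefore /dʒ/ is basic and [tʃ] is derived by word-final obstruent devoicing (voiced obstruents become voiceless word-finally).

/xɔfapɔdʒ/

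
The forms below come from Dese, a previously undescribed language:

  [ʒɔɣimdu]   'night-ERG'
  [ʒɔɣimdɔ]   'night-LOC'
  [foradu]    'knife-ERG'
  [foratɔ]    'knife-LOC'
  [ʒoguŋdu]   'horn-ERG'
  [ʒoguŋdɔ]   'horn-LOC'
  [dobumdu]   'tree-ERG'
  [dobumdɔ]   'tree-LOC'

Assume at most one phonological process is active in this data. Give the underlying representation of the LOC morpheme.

The LOC morpheme has two allomorphs, [-dɔ] and [-tɔ].
By contrast the ERG suffix keeps its initial [d] throughout — that segment must be underlying.
So the underlying form is /-tɔ/, and voiceless stops become voiced after a nasal.

/-tɔ/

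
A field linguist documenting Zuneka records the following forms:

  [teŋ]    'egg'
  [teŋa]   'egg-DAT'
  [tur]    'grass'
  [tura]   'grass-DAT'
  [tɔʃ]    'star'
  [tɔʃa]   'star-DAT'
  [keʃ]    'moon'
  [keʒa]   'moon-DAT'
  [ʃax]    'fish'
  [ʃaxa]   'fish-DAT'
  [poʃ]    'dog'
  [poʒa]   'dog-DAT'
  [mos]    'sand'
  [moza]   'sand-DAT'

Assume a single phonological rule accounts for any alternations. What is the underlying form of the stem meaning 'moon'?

/keʒ/

The root 'moon' surfaces as [keʃ] and [keʒa], with a stem-final [ʃ] ~ [ʒ] alternation.
If /ʃ/ were underlying and a rule turned it into [ʒ] before the DAT suffix, 'star' would also alternate; but it has [ʃ] in both [tɔʃ] and [tɔʃa].
So /ʒ/ is underlying, and a rule of word-final obstruent devoicing — voiced obstruents become voiceless word-finally — gives [ʃ].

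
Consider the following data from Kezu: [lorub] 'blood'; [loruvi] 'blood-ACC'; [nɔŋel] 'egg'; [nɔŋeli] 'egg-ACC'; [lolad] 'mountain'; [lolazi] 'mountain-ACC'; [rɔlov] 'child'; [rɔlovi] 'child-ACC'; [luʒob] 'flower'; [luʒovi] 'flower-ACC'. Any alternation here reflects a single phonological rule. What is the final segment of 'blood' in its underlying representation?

The stem for 'blood' ends in [b] in [lorub] but [v] in [loruvi].
Compare 'child', with invariant [v] in [rɔlov] and [rɔlovi]: an analysis with underlying /v/ and a rule producing [b] in isolation would wrongly predict alternation here too.
The alternation reflects intervocalic spirantization: voiced stops become fricatives between vowels. /b/ is underlying.

/b/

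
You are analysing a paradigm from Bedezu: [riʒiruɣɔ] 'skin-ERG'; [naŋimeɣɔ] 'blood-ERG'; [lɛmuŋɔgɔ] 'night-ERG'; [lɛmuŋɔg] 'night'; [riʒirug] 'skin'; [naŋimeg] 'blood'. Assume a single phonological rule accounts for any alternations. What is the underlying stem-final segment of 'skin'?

/ɣ/

'skin' shows [ɣ] ~ [g] at the end of the stem ([riʒiruɣɔ] vs [riʒirug]).
If /g/ were underlying and a rule turned it into [ɣ] before the ERG suffix, 'night' would also alternate; but it has [g] in both [lɛmuŋɔgɔ] and [lɛmuŋɔg].
Therefore /ɣ/ is basic and [g] is derived by word-final hardening (voiced fricatives become stops word-finally).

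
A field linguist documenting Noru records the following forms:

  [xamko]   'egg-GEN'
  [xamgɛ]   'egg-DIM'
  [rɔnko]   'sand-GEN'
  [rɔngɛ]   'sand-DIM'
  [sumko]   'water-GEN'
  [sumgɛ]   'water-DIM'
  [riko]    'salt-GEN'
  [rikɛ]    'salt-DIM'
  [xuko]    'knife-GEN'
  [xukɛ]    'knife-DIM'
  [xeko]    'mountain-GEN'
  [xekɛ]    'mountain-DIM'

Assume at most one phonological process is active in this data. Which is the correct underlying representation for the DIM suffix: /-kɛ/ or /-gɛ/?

The DIM morpheme has two allomorphs, [-gɛ] and [-kɛ].
The GEN suffix, which begins with [k], is invariant after every stem; so [k] is not altered by any rule here.
So the underlying form is /-gɛ/, and voiced stops become voiceless after a vowel.

/-gɛ/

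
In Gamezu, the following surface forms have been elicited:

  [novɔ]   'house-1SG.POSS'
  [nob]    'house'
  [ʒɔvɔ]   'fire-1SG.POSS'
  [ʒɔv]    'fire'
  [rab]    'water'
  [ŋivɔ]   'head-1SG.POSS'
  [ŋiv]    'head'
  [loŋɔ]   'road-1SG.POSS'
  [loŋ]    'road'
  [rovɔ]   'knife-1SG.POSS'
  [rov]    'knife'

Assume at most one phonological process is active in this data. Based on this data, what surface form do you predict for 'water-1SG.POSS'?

[ravɔ]

'house' shows [v] ~ [b] at the end of the stem ([novɔ] vs [nob]).
Compare 'fire', with invariant [v] in [ʒɔvɔ] and [ʒɔv]: an analysis with underlying /v/ and a rule producing [b] in isolation would wrongly predict alternation here too.
Therefore /b/ is basic and [v] is derived by intervocalic spirantization (voiced stops become fricatives between vowels).
The one attested form of 'water', [rab], shows underlying /rab/. Applying the same rule between vowels gives [ravɔ].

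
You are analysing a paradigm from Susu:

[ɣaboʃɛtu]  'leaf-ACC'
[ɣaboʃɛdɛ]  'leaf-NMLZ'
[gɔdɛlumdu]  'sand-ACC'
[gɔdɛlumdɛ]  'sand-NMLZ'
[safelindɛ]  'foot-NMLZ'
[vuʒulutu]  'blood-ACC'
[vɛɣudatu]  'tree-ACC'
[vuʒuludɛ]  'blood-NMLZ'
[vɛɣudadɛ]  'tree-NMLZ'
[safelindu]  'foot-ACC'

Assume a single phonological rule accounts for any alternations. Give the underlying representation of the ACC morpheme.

/-tu/

The ACC morpheme has two allomorphs, [-du] and [-tu].
The NMLZ suffix, which begins with [d], is invariant after every stem; so [d] is not altered by any rule here.
The ACC suffix is therefore /-tu/ underlyingly, with post-nasal voicing: voiceless stops become voiced after a nasal.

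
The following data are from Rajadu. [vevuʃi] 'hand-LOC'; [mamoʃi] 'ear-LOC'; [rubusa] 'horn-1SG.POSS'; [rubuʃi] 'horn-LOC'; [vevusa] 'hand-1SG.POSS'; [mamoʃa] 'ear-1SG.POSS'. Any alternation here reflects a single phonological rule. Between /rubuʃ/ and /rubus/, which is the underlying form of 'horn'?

/rubus/

In [rubuʃi] and [rubusa] the final segment of 'horn' alternates: [ʃ] ~ [s].
The stem 'ear' ([mamoʃi], [mamoʃa]) shows [ʃ] unchanged in both environments, so [ʃ] cannot be basic with [s] derived before the 1SG.POSS suffix.
The alternation reflects palatalization before a front vowel: /s/ becomes palato-alveolar [ʃ] before a front vowel. /s/ is underlying.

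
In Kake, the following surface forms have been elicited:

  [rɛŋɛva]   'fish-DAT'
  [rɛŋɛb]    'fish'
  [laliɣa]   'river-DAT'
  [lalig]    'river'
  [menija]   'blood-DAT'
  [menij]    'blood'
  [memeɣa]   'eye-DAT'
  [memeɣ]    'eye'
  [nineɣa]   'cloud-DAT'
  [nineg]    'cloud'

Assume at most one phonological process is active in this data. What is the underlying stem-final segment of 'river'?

/g/

'river' shows [ɣ] ~ [g] at the end of the stem ([laliɣa] vs [lalig]).
Compare 'eye', with invariant [ɣ] in [memeɣa] and [memeɣ]: an analysis with underlying /ɣ/ and a rule producing [g] in isolation would wrongly predict alternation here too.
The alternation reflects intervocalic spirantization: voiced stops become fricatives between vowels. /g/ is underlying.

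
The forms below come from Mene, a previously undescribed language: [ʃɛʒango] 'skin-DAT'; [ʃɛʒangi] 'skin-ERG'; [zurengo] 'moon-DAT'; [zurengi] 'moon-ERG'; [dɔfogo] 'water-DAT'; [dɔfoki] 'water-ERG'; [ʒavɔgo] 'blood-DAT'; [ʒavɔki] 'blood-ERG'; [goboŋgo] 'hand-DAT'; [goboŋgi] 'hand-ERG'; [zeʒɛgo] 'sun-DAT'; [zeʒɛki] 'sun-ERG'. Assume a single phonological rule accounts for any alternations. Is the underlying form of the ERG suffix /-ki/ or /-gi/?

The ERG morpheme has two allomorphs, [-gi] and [-ki].
The DAT suffix, which begins with [g], is invariant after every stem; so [g] is not altered by any rule here.
So the underlying form is /-ki/, and voiceless stops become voiced after a nasal.

/-ki/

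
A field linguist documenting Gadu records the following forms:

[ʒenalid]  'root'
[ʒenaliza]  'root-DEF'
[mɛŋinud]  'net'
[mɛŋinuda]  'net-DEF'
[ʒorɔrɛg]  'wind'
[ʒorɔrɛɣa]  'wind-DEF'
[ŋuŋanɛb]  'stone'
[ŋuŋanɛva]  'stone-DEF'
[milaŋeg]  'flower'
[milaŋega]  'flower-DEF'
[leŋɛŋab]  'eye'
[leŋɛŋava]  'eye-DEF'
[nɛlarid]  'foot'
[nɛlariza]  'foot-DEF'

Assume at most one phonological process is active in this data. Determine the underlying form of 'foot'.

/nɛlariz/

The stem for 'foot' ends in [d] in [nɛlarid] but [z] in [nɛlariza].
Compare 'net', with invariant [d] in [mɛŋinud] and [mɛŋinuda]: an analysis with underlying /d/ and a rule producing [z] before the DEF suffix would wrongly predict alternation here too.
The underlying segment must be /z/; voiced fricatives become stops word-finally, yielding [d] there.
The underlying form of 'foot' is therefore /nɛlariz/.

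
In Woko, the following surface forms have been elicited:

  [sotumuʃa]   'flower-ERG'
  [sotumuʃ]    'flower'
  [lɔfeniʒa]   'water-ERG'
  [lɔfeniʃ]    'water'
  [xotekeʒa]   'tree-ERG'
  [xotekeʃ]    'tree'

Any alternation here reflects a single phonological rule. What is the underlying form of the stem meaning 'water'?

/lɔfeniʒ/

The stem for 'water' ends in [ʒ] in [lɔfeniʒa] but [ʃ] in [lɔfeniʃ].
But 'flower' keeps [ʃ] in both environments ([sotumuʃa], [sotumuʃ]), so there is no rule changing /ʃ/ to [ʒ] before the ERG suffix.
So /ʒ/ is underlying, and a rule of word-final obstruent devoicing — voiced obstruents become voiceless word-finally — gives [ʃ].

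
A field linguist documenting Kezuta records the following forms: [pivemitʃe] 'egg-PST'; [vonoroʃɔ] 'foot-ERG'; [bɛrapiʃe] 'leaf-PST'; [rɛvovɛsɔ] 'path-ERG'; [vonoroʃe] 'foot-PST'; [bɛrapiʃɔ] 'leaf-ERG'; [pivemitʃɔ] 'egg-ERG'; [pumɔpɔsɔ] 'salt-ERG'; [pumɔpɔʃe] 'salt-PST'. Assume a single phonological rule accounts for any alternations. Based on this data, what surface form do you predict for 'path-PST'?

The stem for 'salt' ends in [s] in [pumɔpɔsɔ] but [ʃ] in [pumɔpɔʃe].
If /ʃ/ were underlying and a rule turned it into [s] before the ERG suffix, 'foot' would also alternate; but it has [ʃ] in both [vonoroʃɔ] and [vonoroʃe].
The underlying segment must be /s/; /s/ becomes palato-alveolar [ʃ] before a front vowel, yielding [ʃ] there.
The one attested form of 'path', [rɛvovɛsɔ], shows underlying /rɛvovɛs/. Applying the same rule before a front vowel gives [rɛvovɛʃe].

[rɛvovɛʃe]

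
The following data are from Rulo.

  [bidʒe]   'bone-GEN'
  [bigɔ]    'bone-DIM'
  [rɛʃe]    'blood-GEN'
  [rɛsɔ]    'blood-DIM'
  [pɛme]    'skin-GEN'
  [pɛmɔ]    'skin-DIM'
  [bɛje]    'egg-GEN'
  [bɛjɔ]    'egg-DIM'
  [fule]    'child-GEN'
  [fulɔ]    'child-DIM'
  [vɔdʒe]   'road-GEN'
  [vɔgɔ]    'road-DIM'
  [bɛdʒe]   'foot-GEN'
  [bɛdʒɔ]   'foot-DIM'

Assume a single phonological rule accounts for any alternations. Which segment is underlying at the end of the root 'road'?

'road' shows [dʒ] ~ [g] at the end of the stem ([vɔdʒe] vs [vɔgɔ]).
If /dʒ/ were underlying and a rule turned it into [g] before the DIM suffix, 'foot' would also alternate; but it has [dʒ] in both [bɛdʒe] and [bɛdʒɔ].
So /g/ is underlying, and a rule of palatalization before a front vowel — /g/ and /s/ become palato-alveolar [dʒ] and [ʃ] before a front vowel — gives [dʒ].

/g/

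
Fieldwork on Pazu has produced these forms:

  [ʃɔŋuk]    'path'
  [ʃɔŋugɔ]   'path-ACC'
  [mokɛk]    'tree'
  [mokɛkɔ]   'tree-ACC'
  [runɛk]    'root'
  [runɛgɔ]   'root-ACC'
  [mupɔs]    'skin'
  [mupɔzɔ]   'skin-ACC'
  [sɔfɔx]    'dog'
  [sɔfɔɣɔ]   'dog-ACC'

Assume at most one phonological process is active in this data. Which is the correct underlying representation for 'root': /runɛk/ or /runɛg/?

/runɛg/

'root' shows [k] ~ [g] at the end of the stem ([runɛk] vs [runɛgɔ]).
If /k/ were underlying and a rule turned it into [g] before the ACC suffix, 'tree' would also alternate; but it has [k] in both [mokɛk] and [mokɛkɔ].
The underlying segment must be /g/; voiced obstruents become voiceless word-finally, yielding [k] there.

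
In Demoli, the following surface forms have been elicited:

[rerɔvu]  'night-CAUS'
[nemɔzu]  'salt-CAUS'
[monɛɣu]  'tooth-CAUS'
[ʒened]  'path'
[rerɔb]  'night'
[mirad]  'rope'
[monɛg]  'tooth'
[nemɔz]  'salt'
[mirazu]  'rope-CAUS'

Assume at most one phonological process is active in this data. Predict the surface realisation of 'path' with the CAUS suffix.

[ʒenezu]

The stem for 'rope' ends in [z] in [mirazu] but [d] in [mirad].
The stem 'salt' ([nemɔzu], [nemɔz]) shows [z] unchanged in both environments, so [z] cannot be basic with [d] derived in isolation.
The alternation reflects intervocalic spirantization: voiced stops become fricatives between vowels. /d/ is underlying.
The one attested form of 'path', [ʒened], shows underlying /ʒened/. Applying the same rule between vowels gives [ʒenezu].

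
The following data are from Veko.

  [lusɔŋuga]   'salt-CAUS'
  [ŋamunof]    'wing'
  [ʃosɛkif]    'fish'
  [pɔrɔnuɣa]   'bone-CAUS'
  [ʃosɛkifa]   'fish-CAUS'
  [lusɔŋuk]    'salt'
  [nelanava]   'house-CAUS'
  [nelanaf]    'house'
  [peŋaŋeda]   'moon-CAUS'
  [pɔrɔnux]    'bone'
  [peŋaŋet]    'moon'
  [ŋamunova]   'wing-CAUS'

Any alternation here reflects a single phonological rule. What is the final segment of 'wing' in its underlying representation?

The root 'wing' surfaces as [ŋamunova] and [ŋamunof], with a stem-final [v] ~ [f] alternation.
If /f/ were underlying and a rule turned it into [v] before the CAUS suffix, 'fish' would also alternate; but it has [f] in both [ʃosɛkifa] and [ʃosɛkif].
Therefore /v/ is basic and [f] is derived by word-final obstruent devoicing (voiced obstruents become voiceless word-finally).

/v/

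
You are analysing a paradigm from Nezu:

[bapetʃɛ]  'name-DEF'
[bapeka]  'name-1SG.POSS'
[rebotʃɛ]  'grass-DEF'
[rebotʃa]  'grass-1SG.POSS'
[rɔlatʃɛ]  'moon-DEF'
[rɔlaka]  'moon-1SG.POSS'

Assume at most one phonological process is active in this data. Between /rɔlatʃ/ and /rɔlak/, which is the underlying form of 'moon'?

/rɔlak/

The stem for 'moon' ends in [tʃ] in [rɔlatʃɛ] but [k] in [rɔlaka].
If /tʃ/ were underlying and a rule turned it into [k] before the 1SG.POSS suffix, 'grass' would also alternate; but it has [tʃ] in both [rebotʃɛ] and [rebotʃa].
The alternation reflects palatalization before a front vowel: /k/ becomes palato-alveolar [tʃ] before a front vowel. /k/ is underlying.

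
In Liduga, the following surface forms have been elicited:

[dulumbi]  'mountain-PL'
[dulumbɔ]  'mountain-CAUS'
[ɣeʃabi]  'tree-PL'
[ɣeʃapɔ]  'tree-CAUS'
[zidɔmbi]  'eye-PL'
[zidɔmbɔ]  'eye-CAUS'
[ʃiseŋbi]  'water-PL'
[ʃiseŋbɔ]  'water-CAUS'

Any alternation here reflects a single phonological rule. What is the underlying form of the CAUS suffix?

The CAUS morpheme has two allomorphs, [-bɔ] and [-pɔ].
By contrast the PL suffix keeps its initial [b] throughout — that segment must be underlying.
So the underlying form is /-pɔ/, and voiceless stops become voiced after a nasal.

/-pɔ/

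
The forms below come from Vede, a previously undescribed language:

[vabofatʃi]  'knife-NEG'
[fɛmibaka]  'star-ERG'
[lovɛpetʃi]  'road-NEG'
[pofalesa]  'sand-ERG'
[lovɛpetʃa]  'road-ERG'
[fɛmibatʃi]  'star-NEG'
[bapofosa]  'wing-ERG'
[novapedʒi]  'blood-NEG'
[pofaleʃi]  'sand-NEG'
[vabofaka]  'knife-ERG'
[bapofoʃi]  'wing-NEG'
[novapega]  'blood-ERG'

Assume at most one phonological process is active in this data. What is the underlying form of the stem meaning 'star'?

/fɛmibak/

In [fɛmibatʃi] and [fɛmibaka] the final segment of 'star' alternates: [tʃ] ~ [k].
Compare 'road', with invariant [tʃ] in [lovɛpetʃi] and [lovɛpetʃa]: an analysis with underlying /tʃ/ and a rule producing [k] before the ERG suffix would wrongly predict alternation here too.
Therefore /k/ is basic and [tʃ] is derived by palatalization before a front vowel (/k/, /g/ and /s/ become palato-alveolar [tʃ], [dʒ] and [ʃ] before a front vowel).
The underlying form of 'star' is therefore /fɛmibak/.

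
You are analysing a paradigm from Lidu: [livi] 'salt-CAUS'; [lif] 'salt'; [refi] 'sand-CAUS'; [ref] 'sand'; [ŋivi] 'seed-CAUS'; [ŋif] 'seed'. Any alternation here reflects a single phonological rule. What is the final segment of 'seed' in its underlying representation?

The stem for 'seed' ends in [v] in [ŋivi] but [f] in [ŋif].
If /f/ were underlying and a rule turned it into [v] before the CAUS suffix, 'sand' would also alternate; but it has [f] in both [refi] and [ref].
The underlying segment must be /v/; voiced obstruents become voiceless word-finally, yielding [f] there.

/v/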